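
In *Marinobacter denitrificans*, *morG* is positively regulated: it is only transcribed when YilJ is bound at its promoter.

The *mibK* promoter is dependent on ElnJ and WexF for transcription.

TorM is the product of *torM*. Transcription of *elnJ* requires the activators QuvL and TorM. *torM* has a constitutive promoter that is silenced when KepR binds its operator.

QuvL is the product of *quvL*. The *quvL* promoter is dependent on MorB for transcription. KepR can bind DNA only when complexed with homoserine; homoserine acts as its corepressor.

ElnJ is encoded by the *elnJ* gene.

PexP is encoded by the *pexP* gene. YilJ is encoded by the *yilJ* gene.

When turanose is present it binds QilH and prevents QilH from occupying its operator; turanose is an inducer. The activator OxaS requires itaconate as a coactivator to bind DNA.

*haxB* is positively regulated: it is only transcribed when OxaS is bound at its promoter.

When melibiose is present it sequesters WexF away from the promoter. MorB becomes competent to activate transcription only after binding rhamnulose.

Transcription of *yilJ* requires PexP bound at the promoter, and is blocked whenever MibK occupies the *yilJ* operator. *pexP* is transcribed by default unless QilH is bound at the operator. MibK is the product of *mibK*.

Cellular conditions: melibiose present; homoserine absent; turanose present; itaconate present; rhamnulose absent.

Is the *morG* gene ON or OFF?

ON

Rhamnulose is absent, so MorB is inactive.
Required activator MorB is absent, so *quvL* is not transcribed.
So QuvL is not produced.
Homoserine is absent, so KepR is inactive.
With no repressor bound, *torM* is transcribed.
So TorM is produced and active.
Required activator QuvL is absent, so *elnJ* is not transcribed.
So ElnJ is not produced.
Melibiose is present, so WexF is inactive.
Required activator ElnJ is absent, so *mibK* is not transcribed.
So MibK is not produced.
Turanose is present, so QilH is inactive.
With no repressor bound, *pexP* is transcribed.
So PexP is produced and active.
No repressor is bound and PexP is active, so *yilJ* is transcribed.
So YilJ is produced and active.
No repressor is bound and YilJ is active, so *morG* is transcribed.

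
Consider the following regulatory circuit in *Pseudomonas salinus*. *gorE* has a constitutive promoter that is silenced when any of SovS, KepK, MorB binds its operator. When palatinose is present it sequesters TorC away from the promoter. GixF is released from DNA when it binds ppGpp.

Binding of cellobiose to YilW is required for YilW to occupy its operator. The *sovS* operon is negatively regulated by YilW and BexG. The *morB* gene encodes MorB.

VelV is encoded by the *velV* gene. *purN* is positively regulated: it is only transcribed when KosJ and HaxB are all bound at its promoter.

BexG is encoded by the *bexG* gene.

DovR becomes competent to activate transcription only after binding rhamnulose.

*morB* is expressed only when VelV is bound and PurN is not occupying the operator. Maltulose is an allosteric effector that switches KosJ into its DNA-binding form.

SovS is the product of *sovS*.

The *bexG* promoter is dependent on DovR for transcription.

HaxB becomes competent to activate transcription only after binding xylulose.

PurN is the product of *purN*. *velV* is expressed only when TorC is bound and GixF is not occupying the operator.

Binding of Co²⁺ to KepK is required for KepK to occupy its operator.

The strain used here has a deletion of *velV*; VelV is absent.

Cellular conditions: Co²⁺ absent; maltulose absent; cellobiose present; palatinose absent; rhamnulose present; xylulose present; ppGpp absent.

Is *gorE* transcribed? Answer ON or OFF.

ON

Cellobiose is present, so YilW is active.
Rhamnulose is present, so DovR is active.
No repressor is bound and DovR is active, so *bexG* is transcribed.
So BexG is produced and active.
With repressor YilW bound, *sovS* is not transcribed.
So SovS is not produced.
Co²⁺ is absent, so KepK is inactive.
Maltulose is absent, so KosJ is inactive.
Xylulose is present, so HaxB is active.
Required activator KosJ is absent, so *purN* is not transcribed.
So PurN is not produced.
VelV is non-functional in this strain, so it has no effect.
Required activator VelV is absent, so *morB* is not transcribed.
So MorB is not produced.
With no repressor bound, *gorE* is transcribed.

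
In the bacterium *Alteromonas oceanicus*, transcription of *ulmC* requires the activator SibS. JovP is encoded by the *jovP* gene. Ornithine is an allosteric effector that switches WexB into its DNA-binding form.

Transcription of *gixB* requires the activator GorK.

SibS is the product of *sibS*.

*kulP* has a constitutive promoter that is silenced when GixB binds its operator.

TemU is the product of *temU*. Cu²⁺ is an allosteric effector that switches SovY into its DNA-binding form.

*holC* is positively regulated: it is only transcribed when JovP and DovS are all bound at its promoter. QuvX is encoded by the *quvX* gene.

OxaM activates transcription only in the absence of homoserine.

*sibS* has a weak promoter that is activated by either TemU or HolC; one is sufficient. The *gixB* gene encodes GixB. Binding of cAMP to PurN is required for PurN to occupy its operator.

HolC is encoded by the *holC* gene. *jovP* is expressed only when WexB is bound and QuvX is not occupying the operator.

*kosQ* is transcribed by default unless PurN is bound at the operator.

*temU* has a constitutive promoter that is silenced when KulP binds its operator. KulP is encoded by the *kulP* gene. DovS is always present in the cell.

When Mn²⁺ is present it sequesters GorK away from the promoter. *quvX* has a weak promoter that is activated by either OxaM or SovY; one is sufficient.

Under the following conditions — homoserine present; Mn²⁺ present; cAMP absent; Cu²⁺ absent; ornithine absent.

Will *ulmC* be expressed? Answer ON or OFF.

OFF

Mn²⁺ is present, so GorK is inactive.
Required activator GorK is absent, so *gixB* is not transcribed.
So GixB is not produced.
With no repressor bound, *kulP* is transcribed.
So KulP is produced and active.
With repressor KulP bound, *temU* is not transcribed.
So TemU is not produced.
Ornithine is absent, so WexB is inactive.
Homoserine is present, so OxaM is inactive.
Cu²⁺ is absent, so SovY is inactive.
No activator is available at the *quvX* promoter, so *quvX* is not transcribed.
So QuvX is not produced.
Required activator WexB is absent, so *jovP* is not transcribed.
So JovP is not produced.
DovS is produced constitutively and is active.
Required activator JovP is absent, so *holC* is not transcribed.
So HolC is not produced.
No activator is available at the *sibS* promoter, so *sibS* is not transcribed.
So SibS is not produced.
Required activator SibS is absent, so *ulmC* is not transcribed.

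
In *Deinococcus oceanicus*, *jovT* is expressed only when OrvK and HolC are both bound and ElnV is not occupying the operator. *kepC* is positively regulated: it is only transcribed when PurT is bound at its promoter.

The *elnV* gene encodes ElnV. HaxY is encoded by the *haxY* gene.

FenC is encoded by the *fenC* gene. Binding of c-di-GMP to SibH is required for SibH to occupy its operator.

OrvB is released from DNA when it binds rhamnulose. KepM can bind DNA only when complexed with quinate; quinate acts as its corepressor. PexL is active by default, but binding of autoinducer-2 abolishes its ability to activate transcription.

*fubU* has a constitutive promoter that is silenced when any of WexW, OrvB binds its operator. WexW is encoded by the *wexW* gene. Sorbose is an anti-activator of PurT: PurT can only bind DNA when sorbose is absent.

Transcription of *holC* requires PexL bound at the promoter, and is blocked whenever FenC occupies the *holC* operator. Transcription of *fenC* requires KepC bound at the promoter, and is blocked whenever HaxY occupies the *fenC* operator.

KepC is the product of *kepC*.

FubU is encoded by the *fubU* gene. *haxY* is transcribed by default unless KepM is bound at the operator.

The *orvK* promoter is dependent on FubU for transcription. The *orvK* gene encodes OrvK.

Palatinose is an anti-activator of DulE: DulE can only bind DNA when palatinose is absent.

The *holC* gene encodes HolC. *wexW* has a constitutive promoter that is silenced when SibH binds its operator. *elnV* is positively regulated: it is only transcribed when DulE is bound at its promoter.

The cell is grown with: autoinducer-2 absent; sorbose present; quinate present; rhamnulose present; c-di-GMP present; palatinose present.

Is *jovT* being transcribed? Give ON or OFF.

ON

c-di-GMP is present, so SibH is active.
With repressor SibH bound, *wexW* is not transcribed.
So WexW is not produced.
Rhamnulose is present, so OrvB is inactive.
With no repressor bound, *fubU* is transcribed.
So FubU is produced and active.
No repressor is bound and FubU is active, so *orvK* is transcribed.
So OrvK is produced and active.
Palatinose is present, so DulE is inactive.
Required activator DulE is absent, so *elnV* is not transcribed.
So ElnV is not produced.
Quinate is present, so KepM is active.
With repressor KepM bound, *haxY* is not transcribed.
So HaxY is not produced.
Sorbose is present, so PurT is inactive.
Required activator PurT is absent, so *kepC* is not transcribed.
So KepC is not produced.
Required activator KepC is absent, so *fenC* is not transcribed.
So FenC is not produced.
Autoinducer-2 is absent, so PexL is active.
No repressor is bound and PexL is active, so *holC* is transcribed.
So HolC is produced and active.
No repressor is bound and OrvK and HolC are active, so *jovT* is transcribed.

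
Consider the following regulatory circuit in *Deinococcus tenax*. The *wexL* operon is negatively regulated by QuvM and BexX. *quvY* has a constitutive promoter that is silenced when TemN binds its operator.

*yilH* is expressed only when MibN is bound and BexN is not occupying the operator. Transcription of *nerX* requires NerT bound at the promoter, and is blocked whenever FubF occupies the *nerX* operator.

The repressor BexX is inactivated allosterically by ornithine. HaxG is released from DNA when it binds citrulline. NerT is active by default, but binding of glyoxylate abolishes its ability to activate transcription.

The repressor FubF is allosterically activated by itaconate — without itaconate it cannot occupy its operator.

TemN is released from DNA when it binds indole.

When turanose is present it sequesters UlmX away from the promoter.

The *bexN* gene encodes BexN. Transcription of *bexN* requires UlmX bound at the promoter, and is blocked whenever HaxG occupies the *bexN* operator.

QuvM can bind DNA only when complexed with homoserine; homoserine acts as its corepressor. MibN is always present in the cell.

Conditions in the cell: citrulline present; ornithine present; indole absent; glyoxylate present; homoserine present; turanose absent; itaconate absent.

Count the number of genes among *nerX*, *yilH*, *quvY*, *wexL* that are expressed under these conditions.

Glyoxylate is present, so NerT is inactive.
Itaconate is absent, so FubF is inactive.
Required activator NerT is absent, so *nerX* is not transcribed.
→ *nerX* is OFF.
MibN is produced constitutively and is active.
Citrulline is present, so HaxG is inactive.
Turanose is absent, so UlmX is active.
No repressor is bound and UlmX is active, so *bexN* is transcribed.
So BexN is produced and active.
With repressor BexN bound, *yilH* is not transcribed.
→ *yilH* is OFF.
Indole is absent, so TemN is active.
With repressor TemN bound, *quvY* is not transcribed.
→ *quvY* is OFF.
Homoserine is present, so QuvM is active.
Ornithine is present, so BexX is inactive.
With repressor QuvM bound, *wexL* is not transcribed.
→ *wexL* is OFF.
0 of the 4 genes are transcribed.

0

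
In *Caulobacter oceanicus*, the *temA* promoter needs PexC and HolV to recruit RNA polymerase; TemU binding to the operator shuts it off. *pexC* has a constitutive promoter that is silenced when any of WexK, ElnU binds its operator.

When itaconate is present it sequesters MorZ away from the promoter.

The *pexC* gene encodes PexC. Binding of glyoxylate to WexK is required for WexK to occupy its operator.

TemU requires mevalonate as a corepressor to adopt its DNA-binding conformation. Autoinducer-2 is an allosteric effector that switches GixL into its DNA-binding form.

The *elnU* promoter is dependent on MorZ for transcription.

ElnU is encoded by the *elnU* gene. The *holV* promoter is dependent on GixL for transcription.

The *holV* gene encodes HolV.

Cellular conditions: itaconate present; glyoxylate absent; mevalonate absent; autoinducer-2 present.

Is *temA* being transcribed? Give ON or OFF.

Mevalonate is absent, so TemU is inactive.
Glyoxylate is absent, so WexK is inactive.
Itaconate is present, so MorZ is inactive.
Required activator MorZ is absent, so *elnU* is not transcribed.
So ElnU is not produced.
With no repressor bound, *pexC* is transcribed.
So PexC is produced and active.
Autoinducer-2 is present, so GixL is active.
No repressor is bound and GixL is active, so *holV* is transcribed.
So HolV is produced and active.
No repressor is bound and PexC and HolV are active, so *temA* is transcribed.

ON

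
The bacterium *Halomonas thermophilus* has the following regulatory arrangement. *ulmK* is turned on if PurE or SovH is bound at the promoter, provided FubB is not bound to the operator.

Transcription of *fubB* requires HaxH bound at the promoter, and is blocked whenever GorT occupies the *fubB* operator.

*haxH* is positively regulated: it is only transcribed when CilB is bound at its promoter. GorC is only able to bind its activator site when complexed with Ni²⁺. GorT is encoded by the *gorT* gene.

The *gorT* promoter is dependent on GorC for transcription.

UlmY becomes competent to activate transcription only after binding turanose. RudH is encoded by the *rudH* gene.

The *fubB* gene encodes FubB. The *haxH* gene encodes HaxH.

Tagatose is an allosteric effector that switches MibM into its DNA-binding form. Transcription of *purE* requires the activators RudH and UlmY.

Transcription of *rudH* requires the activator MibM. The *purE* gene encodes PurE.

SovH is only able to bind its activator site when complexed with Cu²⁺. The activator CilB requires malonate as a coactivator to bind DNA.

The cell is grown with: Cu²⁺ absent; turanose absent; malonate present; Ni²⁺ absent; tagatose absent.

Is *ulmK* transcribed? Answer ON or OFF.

Tagatose is absent, so MibM is inactive.
Required activator MibM is absent, so *rudH* is not transcribed.
So RudH is not produced.
Turanose is absent, so UlmY is inactive.
Required activator RudH is absent, so *purE* is not transcribed.
So PurE is not produced.
Malonate is present, so CilB is active.
No repressor is bound and CilB is active, so *haxH* is transcribed.
So HaxH is produced and active.
Ni²⁺ is absent, so GorC is inactive.
Required activator GorC is absent, so *gorT* is not transcribed.
So GorT is not produced.
No repressor is bound and HaxH is active, so *fubB* is transcribed.
So FubB is produced and active.
Cu²⁺ is absent, so SovH is inactive.
With repressor FubB bound, *ulmK* is not transcribed.

OFF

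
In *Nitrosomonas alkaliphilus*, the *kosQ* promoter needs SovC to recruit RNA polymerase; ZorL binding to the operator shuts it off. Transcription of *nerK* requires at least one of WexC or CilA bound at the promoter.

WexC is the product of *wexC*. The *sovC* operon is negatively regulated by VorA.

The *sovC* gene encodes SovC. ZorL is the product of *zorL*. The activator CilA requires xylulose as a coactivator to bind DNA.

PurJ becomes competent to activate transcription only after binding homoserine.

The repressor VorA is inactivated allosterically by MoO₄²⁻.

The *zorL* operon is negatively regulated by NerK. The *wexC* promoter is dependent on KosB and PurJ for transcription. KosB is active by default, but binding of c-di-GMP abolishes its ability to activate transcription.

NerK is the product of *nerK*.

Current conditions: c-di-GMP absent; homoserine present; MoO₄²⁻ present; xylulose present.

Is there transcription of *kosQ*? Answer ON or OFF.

ON

MoO₄²⁻ is present, so VorA is inactive.
With no repressor bound, *sovC* is transcribed.
So SovC is produced and active.
c-di-GMP is absent, so KosB is active.
Homoserine is present, so PurJ is active.
No repressor is bound and KosB and PurJ are active, so *wexC* is transcribed.
So WexC is produced and active.
Xylulose is present, so CilA is active.
Activator WexC is present, so *nerK* is transcribed.
So NerK is produced and active.
With repressor NerK bound, *zorL* is not transcribed.
So ZorL is not produced.
No repressor is bound and SovC is active, so *kosQ* is transcribed.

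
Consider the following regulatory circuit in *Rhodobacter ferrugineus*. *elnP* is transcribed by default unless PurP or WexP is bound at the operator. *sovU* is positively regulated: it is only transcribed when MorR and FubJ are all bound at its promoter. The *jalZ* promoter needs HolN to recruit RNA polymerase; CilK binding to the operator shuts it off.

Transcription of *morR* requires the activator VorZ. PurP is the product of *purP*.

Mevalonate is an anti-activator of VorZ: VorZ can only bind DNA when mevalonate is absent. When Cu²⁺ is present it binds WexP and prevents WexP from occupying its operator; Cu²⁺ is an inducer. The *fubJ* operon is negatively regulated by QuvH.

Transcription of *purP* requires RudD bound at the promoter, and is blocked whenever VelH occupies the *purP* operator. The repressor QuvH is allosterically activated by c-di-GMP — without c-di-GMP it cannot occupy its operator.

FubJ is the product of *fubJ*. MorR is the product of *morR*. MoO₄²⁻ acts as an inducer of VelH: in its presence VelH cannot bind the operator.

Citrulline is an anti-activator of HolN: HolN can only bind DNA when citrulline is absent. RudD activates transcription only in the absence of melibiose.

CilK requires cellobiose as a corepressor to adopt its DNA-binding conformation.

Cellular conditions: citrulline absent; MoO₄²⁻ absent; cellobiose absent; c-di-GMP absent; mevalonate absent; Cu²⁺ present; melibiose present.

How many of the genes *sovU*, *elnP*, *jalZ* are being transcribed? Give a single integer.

3

Mevalonate is absent, so VorZ is active.
No repressor is bound and VorZ is active, so *morR* is transcribed.
So MorR is produced and active.
c-di-GMP is absent, so QuvH is inactive.
With no repressor bound, *fubJ* is transcribed.
So FubJ is produced and active.
No repressor is bound and MorR and FubJ are active, so *sovU* is transcribed.
→ *sovU* is ON.
MoO₄²⁻ is absent, so VelH is active.
Melibiose is present, so RudD is inactive.
With repressor VelH bound, *purP* is not transcribed.
So PurP is not produced.
Cu²⁺ is present, so WexP is inactive.
With no repressor bound, *elnP* is transcribed.
→ *elnP* is ON.
Cellobiose is absent, so CilK is inactive.
Citrulline is absent, so HolN is active.
No repressor is bound and HolN is active, so *jalZ* is transcribed.
→ *jalZ* is ON.
3 of the 3 genes are transcribed.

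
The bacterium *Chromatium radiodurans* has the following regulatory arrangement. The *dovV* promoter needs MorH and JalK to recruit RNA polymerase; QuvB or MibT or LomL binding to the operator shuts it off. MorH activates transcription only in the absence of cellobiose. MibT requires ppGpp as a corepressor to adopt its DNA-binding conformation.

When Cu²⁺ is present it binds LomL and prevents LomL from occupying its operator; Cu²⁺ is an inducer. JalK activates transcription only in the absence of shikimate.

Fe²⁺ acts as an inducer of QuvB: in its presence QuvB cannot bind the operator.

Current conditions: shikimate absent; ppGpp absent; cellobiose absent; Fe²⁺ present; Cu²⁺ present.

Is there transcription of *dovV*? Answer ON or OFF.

Cellobiose is absent, so MorH is active.
Fe²⁺ is present, so QuvB is inactive.
ppGpp is absent, so MibT is inactive.
Cu²⁺ is present, so LomL is inactive.
Shikimate is absent, so JalK is active.
No repressor is bound and MorH and JalK are active, so *dovV* is transcribed.

ON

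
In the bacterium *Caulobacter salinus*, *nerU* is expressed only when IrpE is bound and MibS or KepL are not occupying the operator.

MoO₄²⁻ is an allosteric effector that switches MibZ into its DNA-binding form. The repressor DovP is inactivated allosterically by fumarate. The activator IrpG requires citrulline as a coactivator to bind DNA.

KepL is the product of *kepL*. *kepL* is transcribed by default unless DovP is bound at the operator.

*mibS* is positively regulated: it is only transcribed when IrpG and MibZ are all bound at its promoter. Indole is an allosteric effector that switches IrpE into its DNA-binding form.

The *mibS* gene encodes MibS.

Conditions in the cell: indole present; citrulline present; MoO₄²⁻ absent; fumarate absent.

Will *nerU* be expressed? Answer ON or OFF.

ON

Indole is present, so IrpE is active.
Citrulline is present, so IrpG is active.
MoO₄²⁻ is absent, so MibZ is inactive.
Required activator MibZ is absent, so *mibS* is not transcribed.
So MibS is not produced.
Fumarate is absent, so DovP is active.
With repressor DovP bound, *kepL* is not transcribed.
So KepL is not produced.
No repressor is bound and IrpE is active, so *nerU* is transcribed.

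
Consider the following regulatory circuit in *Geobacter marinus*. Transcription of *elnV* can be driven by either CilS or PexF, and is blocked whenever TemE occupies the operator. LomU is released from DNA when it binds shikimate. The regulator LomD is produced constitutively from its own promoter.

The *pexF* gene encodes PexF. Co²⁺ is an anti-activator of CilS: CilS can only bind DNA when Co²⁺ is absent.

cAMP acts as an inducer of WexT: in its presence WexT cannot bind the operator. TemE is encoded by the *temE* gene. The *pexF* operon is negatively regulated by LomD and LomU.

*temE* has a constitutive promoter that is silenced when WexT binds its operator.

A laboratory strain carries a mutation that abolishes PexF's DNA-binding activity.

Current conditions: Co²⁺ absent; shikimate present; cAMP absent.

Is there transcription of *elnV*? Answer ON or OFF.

ON

cAMP is absent, so WexT is active.
With repressor WexT bound, *temE* is not transcribed.
So TemE is not produced.
Co²⁺ is absent, so CilS is active.
PexF is non-functional in this strain, so it has no effect.
Activator CilS is present, so *elnV* is transcribed.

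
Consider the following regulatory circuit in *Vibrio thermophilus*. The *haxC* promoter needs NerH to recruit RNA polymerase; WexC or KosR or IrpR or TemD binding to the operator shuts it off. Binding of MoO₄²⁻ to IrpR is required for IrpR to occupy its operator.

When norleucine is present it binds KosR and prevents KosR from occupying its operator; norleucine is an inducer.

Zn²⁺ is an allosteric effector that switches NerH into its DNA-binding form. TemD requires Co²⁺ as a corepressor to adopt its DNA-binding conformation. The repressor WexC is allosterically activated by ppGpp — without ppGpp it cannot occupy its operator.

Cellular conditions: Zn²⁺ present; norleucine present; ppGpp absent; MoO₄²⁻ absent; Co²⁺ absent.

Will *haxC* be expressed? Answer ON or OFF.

ppGpp is absent, so WexC is inactive.
Norleucine is present, so KosR is inactive.
MoO₄²⁻ is absent, so IrpR is inactive.
Zn²⁺ is present, so NerH is active.
Co²⁺ is absent, so TemD is inactive.
No repressor is bound and NerH is active, so *haxC* is transcribed.

ON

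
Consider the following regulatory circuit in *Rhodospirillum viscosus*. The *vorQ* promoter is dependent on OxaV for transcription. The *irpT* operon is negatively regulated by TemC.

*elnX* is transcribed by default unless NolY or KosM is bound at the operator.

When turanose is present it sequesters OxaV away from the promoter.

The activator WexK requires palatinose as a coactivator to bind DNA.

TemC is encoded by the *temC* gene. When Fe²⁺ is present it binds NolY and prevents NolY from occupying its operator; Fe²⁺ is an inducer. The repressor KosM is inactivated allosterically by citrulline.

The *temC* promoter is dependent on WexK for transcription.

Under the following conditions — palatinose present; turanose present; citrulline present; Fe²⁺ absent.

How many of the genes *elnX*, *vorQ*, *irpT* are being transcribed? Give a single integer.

0

Fe²⁺ is absent, so NolY is active.
Citrulline is present, so KosM is inactive.
With repressor NolY bound, *elnX* is not transcribed.
→ *elnX* is OFF.
Turanose is present, so OxaV is inactive.
Required activator OxaV is absent, so *vorQ* is not transcribed.
→ *vorQ* is OFF.
Palatinose is present, so WexK is active.
No repressor is bound and WexK is active, so *temC* is transcribed.
So TemC is produced and active.
With repressor TemC bound, *irpT* is not transcribed.
→ *irpT* is OFF.
0 of the 3 genes are transcribed.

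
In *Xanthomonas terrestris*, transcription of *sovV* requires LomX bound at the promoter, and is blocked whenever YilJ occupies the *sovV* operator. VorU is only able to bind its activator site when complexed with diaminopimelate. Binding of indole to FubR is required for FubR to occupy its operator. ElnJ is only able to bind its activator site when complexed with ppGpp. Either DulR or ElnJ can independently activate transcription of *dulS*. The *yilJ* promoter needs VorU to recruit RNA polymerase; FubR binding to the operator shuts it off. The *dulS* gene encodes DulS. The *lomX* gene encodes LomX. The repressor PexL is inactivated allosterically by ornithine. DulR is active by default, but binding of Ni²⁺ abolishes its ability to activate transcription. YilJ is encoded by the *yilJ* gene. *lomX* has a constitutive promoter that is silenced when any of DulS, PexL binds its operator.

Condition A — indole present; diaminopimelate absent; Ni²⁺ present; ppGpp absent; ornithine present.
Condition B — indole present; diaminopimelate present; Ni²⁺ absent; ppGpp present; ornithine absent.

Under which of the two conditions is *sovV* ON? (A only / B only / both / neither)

A only

Condition A:
Indole is present, so FubR is active.
Diaminopimelate is absent, so VorU is inactive.
With repressor FubR bound, *yilJ* is not transcribed.
So YilJ is not produced.
Ni²⁺ is present, so DulR is inactive.
ppGpp is absent, so ElnJ is inactive.
No activator is available at the *dulS* promoter, so *dulS* is not transcribed.
So DulS is not produced.
Ornithine is present, so PexL is inactive.
With no repressor bound, *lomX* is transcribed.
So LomX is produced and active.
No repressor is bound and LomX is active, so *sovV* is transcribed.
→ *sovV* is ON in A.
Condition B:
Indole is present, so FubR is active.
Diaminopimelate is present, so VorU is active.
With repressor FubR bound, *yilJ* is not transcribed.
So YilJ is not produced.
Ni²⁺ is absent, so DulR is active.
ppGpp is present, so ElnJ is active.
Activator DulR is present, so *dulS* is transcribed.
So DulS is produced and active.
Ornithine is absent, so PexL is active.
With repressor DulS bound, *lomX* is not transcribed.
So LomX is not produced.
Required activator LomX is absent, so *sovV* is not transcribed.
→ *sovV* is OFF in B.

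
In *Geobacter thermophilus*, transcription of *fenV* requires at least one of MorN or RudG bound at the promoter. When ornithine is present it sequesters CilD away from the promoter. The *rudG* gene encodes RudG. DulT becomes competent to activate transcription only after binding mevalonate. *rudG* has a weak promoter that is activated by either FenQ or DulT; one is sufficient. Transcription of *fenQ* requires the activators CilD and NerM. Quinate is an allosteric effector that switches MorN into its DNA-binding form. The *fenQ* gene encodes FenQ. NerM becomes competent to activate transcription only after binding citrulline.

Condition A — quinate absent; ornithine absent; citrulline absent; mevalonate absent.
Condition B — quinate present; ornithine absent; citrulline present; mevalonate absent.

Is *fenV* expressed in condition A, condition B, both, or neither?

Condition A:
Quinate is absent, so MorN is inactive.
Ornithine is absent, so CilD is active.
Citrulline is absent, so NerM is inactive.
Required activator NerM is absent, so *fenQ* is not transcribed.
So FenQ is not produced.
Mevalonate is absent, so DulT is inactive.
No activator is available at the *rudG* promoter, so *rudG* is not transcribed.
So RudG is not produced.
No activator is available at the *fenV* promoter, so *fenV* is not transcribed.
→ *fenV* is OFF in A.
Condition B:
Quinate is present, so MorN is active.
Ornithine is absent, so CilD is active.
Citrulline is present, so NerM is active.
No repressor is bound and CilD and NerM are active, so *fenQ* is transcribed.
So FenQ is produced and active.
Mevalonate is absent, so DulT is inactive.
Activator FenQ is present, so *rudG* is transcribed.
So RudG is produced and active.
Activator MorN is present, so *fenV* is transcribed.
→ *fenV* is ON in B.

B only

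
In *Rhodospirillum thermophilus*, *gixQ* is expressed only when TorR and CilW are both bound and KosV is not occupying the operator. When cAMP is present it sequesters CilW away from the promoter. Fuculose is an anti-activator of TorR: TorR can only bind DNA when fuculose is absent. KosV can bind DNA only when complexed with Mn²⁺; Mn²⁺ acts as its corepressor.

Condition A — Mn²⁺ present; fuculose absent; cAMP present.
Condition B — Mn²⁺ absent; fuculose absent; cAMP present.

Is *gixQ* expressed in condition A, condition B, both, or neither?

neither

Condition A:
Mn²⁺ is present, so KosV is active.
Fuculose is absent, so TorR is active.
cAMP is present, so CilW is inactive.
With repressor KosV bound, *gixQ* is not transcribed.
→ *gixQ* is OFF in A.
Condition B:
Mn²⁺ is absent, so KosV is inactive.
Fuculose is absent, so TorR is active.
cAMP is present, so CilW is inactive.
Required activator CilW is absent, so *gixQ* is not transcribed.
→ *gixQ* is OFF in B.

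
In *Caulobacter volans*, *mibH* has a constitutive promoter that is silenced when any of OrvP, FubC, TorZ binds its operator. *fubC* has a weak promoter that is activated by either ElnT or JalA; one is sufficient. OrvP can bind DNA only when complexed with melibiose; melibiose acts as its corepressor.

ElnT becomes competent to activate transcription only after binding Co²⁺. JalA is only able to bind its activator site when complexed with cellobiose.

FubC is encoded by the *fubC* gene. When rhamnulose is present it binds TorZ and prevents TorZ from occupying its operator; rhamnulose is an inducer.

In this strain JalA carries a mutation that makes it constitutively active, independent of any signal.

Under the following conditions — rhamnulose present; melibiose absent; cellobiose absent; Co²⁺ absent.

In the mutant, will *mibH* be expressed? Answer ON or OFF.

Melibiose is absent, so OrvP is inactive.
Co²⁺ is absent, so ElnT is inactive.
JalA is constitutively active in this strain.
Activator JalA is present, so *fubC* is transcribed.
So FubC is produced and active.
Rhamnulose is present, so TorZ is inactive.
With repressor FubC bound, *mibH* is not transcribed.

OFF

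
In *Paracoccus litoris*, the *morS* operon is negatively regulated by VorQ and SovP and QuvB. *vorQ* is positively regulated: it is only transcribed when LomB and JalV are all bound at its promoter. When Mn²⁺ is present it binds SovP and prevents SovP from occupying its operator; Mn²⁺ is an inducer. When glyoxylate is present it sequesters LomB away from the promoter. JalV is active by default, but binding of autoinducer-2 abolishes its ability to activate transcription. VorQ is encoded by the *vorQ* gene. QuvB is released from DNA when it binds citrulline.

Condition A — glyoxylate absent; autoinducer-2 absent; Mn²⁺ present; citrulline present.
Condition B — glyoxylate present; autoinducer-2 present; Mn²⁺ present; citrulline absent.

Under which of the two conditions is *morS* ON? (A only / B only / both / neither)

neither

Condition A:
Glyoxylate is absent, so LomB is active.
Autoinducer-2 is absent, so JalV is active.
No repressor is bound and LomB and JalV are active, so *vorQ* is transcribed.
So VorQ is produced and active.
Mn²⁺ is present, so SovP is inactive.
Citrulline is present, so QuvB is inactive.
With repressor VorQ bound, *morS* is not transcribed.
→ *morS* is OFF in A.
Condition B:
Glyoxylate is present, so LomB is inactive.
Autoinducer-2 is present, so JalV is inactive.
Required activator LomB is absent, so *vorQ* is not transcribed.
So VorQ is not produced.
Mn²⁺ is present, so SovP is inactive.
Citrulline is absent, so QuvB is active.
With repressor QuvB bound, *morS* is not transcribed.
→ *morS* is OFF in B.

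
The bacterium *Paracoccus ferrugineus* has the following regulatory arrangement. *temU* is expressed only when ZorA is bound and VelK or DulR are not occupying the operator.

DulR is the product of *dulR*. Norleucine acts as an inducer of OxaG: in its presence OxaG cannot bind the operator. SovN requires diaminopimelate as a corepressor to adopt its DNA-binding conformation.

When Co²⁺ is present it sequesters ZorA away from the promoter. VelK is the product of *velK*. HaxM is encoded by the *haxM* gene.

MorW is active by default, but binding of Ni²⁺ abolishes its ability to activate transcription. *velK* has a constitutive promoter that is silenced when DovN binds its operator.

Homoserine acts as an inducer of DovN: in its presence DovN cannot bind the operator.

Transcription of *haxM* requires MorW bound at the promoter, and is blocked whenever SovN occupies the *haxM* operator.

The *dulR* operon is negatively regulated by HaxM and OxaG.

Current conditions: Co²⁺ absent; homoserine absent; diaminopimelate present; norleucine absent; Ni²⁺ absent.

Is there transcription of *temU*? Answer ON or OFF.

ON

Homoserine is absent, so DovN is active.
With repressor DovN bound, *velK* is not transcribed.
So VelK is not produced.
Diaminopimelate is present, so SovN is active.
Ni²⁺ is absent, so MorW is active.
With repressor SovN bound, *haxM* is not transcribed.
So HaxM is not produced.
Norleucine is absent, so OxaG is active.
With repressor OxaG bound, *dulR* is not transcribed.
So DulR is not produced.
Co²⁺ is absent, so ZorA is active.
No repressor is bound and ZorA is active, so *temU* is transcribed.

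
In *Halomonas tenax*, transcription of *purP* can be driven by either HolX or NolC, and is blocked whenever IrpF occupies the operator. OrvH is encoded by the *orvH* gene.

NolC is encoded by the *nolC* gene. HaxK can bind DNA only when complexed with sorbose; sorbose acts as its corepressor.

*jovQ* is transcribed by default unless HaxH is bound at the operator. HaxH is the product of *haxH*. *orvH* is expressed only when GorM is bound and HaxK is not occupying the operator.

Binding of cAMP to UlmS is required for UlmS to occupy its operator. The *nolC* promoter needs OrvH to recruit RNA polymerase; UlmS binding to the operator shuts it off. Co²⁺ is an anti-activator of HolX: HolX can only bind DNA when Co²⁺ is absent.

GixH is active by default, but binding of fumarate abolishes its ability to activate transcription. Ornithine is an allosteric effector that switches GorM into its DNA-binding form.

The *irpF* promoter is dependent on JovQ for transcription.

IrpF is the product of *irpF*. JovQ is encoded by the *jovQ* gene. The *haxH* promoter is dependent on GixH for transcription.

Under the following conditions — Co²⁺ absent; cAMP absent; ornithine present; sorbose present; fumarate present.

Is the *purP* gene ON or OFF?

OFF

Co²⁺ is absent, so HolX is active.
Fumarate is present, so GixH is inactive.
Required activator GixH is absent, so *haxH* is not transcribed.
So HaxH is not produced.
With no repressor bound, *jovQ* is transcribed.
So JovQ is produced and active.
No repressor is bound and JovQ is active, so *irpF* is transcribed.
So IrpF is produced and active.
cAMP is absent, so UlmS is inactive.
Ornithine is present, so GorM is active.
Sorbose is present, so HaxK is active.
With repressor HaxK bound, *orvH* is not transcribed.
So OrvH is not produced.
Required activator OrvH is absent, so *nolC* is not transcribed.
So NolC is not produced.
With repressor IrpF bound, *purP* is not transcribed.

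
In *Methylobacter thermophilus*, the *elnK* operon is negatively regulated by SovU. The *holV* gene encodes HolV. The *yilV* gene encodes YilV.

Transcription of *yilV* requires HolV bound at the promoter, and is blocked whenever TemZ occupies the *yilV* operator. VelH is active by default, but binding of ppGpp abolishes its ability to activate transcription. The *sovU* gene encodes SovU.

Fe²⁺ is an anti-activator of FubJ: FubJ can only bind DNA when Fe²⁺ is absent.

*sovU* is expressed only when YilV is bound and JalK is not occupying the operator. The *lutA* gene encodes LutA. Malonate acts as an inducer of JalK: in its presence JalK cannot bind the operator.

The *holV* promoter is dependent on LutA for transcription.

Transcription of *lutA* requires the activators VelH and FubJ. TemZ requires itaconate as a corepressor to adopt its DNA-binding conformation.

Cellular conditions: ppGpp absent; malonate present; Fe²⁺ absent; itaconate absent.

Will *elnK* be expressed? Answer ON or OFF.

ppGpp is absent, so VelH is active.
Fe²⁺ is absent, so FubJ is active.
No repressor is bound and VelH and FubJ are active, so *lutA* is transcribed.
So LutA is produced and active.
No repressor is bound and LutA is active, so *holV* is transcribed.
So HolV is produced and active.
Itaconate is absent, so TemZ is inactive.
No repressor is bound and HolV is active, so *yilV* is transcribed.
So YilV is produced and active.
Malonate is present, so JalK is inactive.
No repressor is bound and YilV is active, so *sovU* is transcribed.
So SovU is produced and active.
With repressor SovU bound, *elnK* is not transcribed.

OFF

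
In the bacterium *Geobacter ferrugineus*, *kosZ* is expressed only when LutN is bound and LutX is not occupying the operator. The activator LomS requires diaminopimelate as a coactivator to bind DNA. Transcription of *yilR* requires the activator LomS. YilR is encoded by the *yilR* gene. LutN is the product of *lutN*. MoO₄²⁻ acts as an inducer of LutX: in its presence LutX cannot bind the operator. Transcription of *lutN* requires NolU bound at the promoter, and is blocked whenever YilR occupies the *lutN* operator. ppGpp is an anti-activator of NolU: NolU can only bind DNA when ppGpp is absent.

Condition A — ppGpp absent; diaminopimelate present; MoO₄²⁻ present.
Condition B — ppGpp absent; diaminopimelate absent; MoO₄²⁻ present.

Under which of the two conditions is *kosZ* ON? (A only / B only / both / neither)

B only

Condition A:
ppGpp is absent, so NolU is active.
Diaminopimelate is present, so LomS is active.
No repressor is bound and LomS is active, so *yilR* is transcribed.
So YilR is produced and active.
With repressor YilR bound, *lutN* is not transcribed.
So LutN is not produced.
MoO₄²⁻ is present, so LutX is inactive.
Required activator LutN is absent, so *kosZ* is not transcribed.
→ *kosZ* is OFF in A.
Condition B:
ppGpp is absent, so NolU is active.
Diaminopimelate is absent, so LomS is inactive.
Required activator LomS is absent, so *yilR* is not transcribed.
So YilR is not produced.
No repressor is bound and NolU is active, so *lutN* is transcribed.
So LutN is produced and active.
MoO₄²⁻ is present, so LutX is inactive.
No repressor is bound and LutN is active, so *kosZ* is transcribed.
→ *kosZ* is ON in B.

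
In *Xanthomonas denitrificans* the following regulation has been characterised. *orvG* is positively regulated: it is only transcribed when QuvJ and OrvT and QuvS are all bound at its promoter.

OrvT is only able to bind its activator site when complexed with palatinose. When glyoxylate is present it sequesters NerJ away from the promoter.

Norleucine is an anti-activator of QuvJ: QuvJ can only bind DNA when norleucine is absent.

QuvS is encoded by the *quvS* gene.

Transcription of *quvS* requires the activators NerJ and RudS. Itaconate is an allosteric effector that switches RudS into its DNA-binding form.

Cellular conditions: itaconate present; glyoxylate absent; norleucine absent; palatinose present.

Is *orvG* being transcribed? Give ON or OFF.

ON

Norleucine is absent, so QuvJ is active.
Palatinose is present, so OrvT is active.
Glyoxylate is absent, so NerJ is active.
Itaconate is present, so RudS is active.
No repressor is bound and NerJ and RudS are active, so *quvS* is transcribed.
So QuvS is produced and active.
No repressor is bound and QuvJ and OrvT and QuvS are active, so *orvG* is transcribed.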